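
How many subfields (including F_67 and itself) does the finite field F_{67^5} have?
F_{67^5} has 2 subfields

The subfields of F_{p^n} are exactly the fields F_{p^d} for d | n (each is the fixed field of the unique index-d subgroup of Gal(F_{p^n}/F_p) ≅ Z/nZ). The divisors of n = 5 are {1, 5}, giving 2 subfields: F_{67^1}, F_{67^5}.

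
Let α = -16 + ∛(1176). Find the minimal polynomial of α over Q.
m_α(x) = x^3 + 48x^2 + 768x + 2920

Set β = α + 16 = ∛(1176), so β^3 = 1176. Then (α + 16)^3 - 1176 = 0, i.e. α is a root of g(x) = (x + 16)^3 - 1176 = x^3 + 48x^2 + 768x + 2920. Since g(x) = h(x + 16) where h(x) = x^3 - 1176, and h is irreducible over Q (because 1176 is not a perfect cube, so h has no rational root, and a monic cubic with no rational root is irreducible), g is also irreducible (irreducibility is preserved under the substitution x → x + 16). Hence m_α(x) = x^3 + 48x^2 + 768x + 2920.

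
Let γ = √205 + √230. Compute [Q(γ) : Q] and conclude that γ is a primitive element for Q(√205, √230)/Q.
[Q(γ) : Q] = 4 (equivalently, Q(γ) = Q(√205, √230))

Obviously Q(γ) ⊆ Q(√205, √230), and [Q(√205, √230):Q] = 4 (since 205, 230 are distinct squarefree integers > 1 with 47150 not a perfect square). To show equality we compute the minimal polynomial of γ. From γ = √205 + √230: γ^2 = 205 + 2√(47150) + 230 = 435 + 2√(47150), so γ^2 - 435 = 2√(47150); squaring, (γ^2 - 435)^2 = 4·47150, i.e. γ^4 - 870γ^2 + 189225 - 188600 = 0, i.e. γ^4 - 870γ^2 + 625 = 0. So γ is a root of x^4 - 870x^2 + 625. This polynomial is irreducible over Q: it has no rational root (each ±√205 ± √230 is irrational), and any factorization into two quadratics over Q would force √(47150) ∈ Q (pairing opposite roots) or √205, √230 ∈ Q (other pairings), all impossible. Hence [Q(γ):Q] = 4 = [Q(√205, √230):Q], so Q(γ) = Q(√205, √230).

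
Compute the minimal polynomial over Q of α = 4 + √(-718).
m_α(x) = x^2 - 8x + 734

From α - 4 = √(-718), squaring gives (α - 4)^2 = -718, i.e. α^2 - 8α + 16 = -718, so α^2 - 8α + 734 = 0. The discriminant of x^2 - 8x + 734 is (-8)^2 - 4·(734) = 64 - 2936 = -2872, and 4·(-718) is not a perfect square in Q since -718 is squarefree and ≠ 1. Hence x^2 - 8x + 734 is irreducible over Q and is the minimal polynomial of α.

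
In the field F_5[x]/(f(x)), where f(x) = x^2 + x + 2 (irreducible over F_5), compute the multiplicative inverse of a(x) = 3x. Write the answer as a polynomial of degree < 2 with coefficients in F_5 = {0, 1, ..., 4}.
a(x)^(-1) ≡ 4x + 4 (mod f(x))

Since f is irreducible over F_5, F_5[x]/(f) is a field and a(x) ≠ 0 has an inverse. Apply the extended Euclidean algorithm to f(x) and a(x) in F_5[x]: f(x) = (2x + 2)·a(x) + (2). The last nonzero remainder is the constant 2 = gcd(f, a) in F_5. Back-substituting through the division chain expresses 2 = s(x)·a(x) + t(x)·f(x) with s(x) ≡ 3x + 3 (mod f), so (3x + 3)·a(x) ≡ 2 (mod f). Multiplying by 2^(-1) ≡ 3 in F_5 gives a(x)^(-1) ≡ 3·(3x + 3) ≡ 4x + 4 (mod f). Check: (3x)·(4x + 4) = 2x^2 + 2x ≡ 1 (mod x^2 + x + 2).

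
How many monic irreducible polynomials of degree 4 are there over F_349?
There are 3708840450 monic irreducible polynomials of degree 4 over F_349

Each element of F_{349^4} that lies in no proper subfield is a root of exactly one monic irreducible of degree 4 over F_349, and each such polynomial has 4 distinct roots in F_{349^4}. By Möbius inversion the count is N_349(4) = (1/4) Σ_{d|4} μ(4/d) · 349^d = (1/4)(μ(4)·349^1 + μ(2)·349^2 + μ(1)·349^4) = 14835361800/4 = 3708840450.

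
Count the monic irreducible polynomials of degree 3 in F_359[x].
There are 15422640 monic irreducible polynomials of degree 3 over F_359

Each element of F_{359^3} that lies in no proper subfield is a root of exactly one monic irreducible of degree 3 over F_359, and each such polynomial has 3 distinct roots in F_{359^3}. By Möbius inversion the count is N_359(3) = (1/3) Σ_{d|3} μ(3/d) · 359^d = (1/3)(μ(3)·359^1 + μ(1)·359^3) = 46267920/3 = 15422640.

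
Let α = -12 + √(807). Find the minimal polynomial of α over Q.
m_α(x) = x^2 + 24x - 663

From α + 12 = √(807), squaring gives (α + 12)^2 = 807, i.e. α^2 + 24α + 144 = 807, so α^2 + 24α - 663 = 0. The discriminant of x^2 + 24x - 663 is (24)^2 - 4·(-663) = 576 + 2652 = 3228, and 4·(807) is not a perfect square in Q since 807 is squarefree and ≠ 1. Hence x^2 + 24x - 663 is irreducible over Q and is the minimal polynomial of α.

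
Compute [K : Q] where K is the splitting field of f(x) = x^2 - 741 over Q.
[K : Q] = 2

f(x) = x^2 - 741 factors as (x - √741)(x + √741). The splitting field is K = Q(√741). Since 741 is squarefree and > 1, it is not a perfect square, so x^2 - 741 is irreducible over Q and [Q(√741) : Q] = 2. Hence [K : Q] = 2.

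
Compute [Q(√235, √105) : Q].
[Q(√235, √105) : Q] = 4

[Q(√235):Q] = 2 (min poly x^2 - 235, irreducible since 235 is squarefree > 1). For the top step, suppose √105 ∈ Q(√235), say √105 = c + d√235 with c, d ∈ Q. Squaring: 105 = c^2 + 235d^2 + 2cd√235. Since √235 ∉ Q this forces 2cd = 0. If d = 0 then √105 = c ∈ Q, contradicting 105 squarefree > 1. If c = 0 then 105 = 235d^2, so 235·105 = (235d)^2 is a perfect square in Q — but 235·105 = 24675 is not a perfect square (since 235 and 105 are distinct squarefree integers). Contradiction. Hence √105 ∉ Q(√235), so x^2 - 105 stays irreducible over Q(√235) and [Q(√235, √105) : Q(√235)] = 2. By the tower law, [Q(√235, √105) : Q] = 2 · 2 = 4.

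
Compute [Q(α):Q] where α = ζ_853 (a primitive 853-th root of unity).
[Q(α):Q] = 852

The minimal polynomial of ζ_853 over Q is the 853-th cyclotomic polynomial Φ_853(x), which is irreducible over Q and has degree φ(853) = 852. Hence [Q(α):Q] = φ(853) = 852.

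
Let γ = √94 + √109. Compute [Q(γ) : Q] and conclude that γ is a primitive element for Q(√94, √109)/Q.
[Q(γ) : Q] = 4 (equivalently, Q(γ) = Q(√94, √109))

Obviously Q(γ) ⊆ Q(√94, √109), and [Q(√94, √109):Q] = 4 (since 94, 109 are distinct squarefree integers > 1 with 10246 not a perfect square). To show equality we compute the minimal polynomial of γ. From γ = √94 + √109: γ^2 = 94 + 2√(10246) + 109 = 203 + 2√(10246), so γ^2 - 203 = 2√(10246); squaring, (γ^2 - 203)^2 = 4·10246, i.e. γ^4 - 406γ^2 + 41209 - 40984 = 0, i.e. γ^4 - 406γ^2 + 225 = 0. So γ is a root of x^4 - 406x^2 + 225. This polynomial is irreducible over Q: it has no rational root (each ±√94 ± √109 is irrational), and any factorization into two quadratics over Q would force √(10246) ∈ Q (pairing opposite roots) or √94, √109 ∈ Q (other pairings), all impossible. Hence [Q(γ):Q] = 4 = [Q(√94, √109):Q], so Q(γ) = Q(√94, √109).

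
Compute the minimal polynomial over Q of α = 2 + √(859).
m_α(x) = x^2 - 4x - 855

From α - 2 = √(859), squaring gives (α - 2)^2 = 859, i.e. α^2 - 4α + 4 = 859, so α^2 - 4α - 855 = 0. The discriminant of x^2 - 4x - 855 is (-4)^2 - 4·(-855) = 16 + 3420 = 3436, and 4·(859) is not a perfect square in Q since 859 is squarefree and ≠ 1. Hence x^2 - 4x - 855 is irreducible over Q and is the minimal polynomial of α.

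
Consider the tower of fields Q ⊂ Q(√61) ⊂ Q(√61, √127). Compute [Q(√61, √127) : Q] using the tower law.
[Q(√61, √127) : Q] = 4

[Q(√61):Q] = 2 (min poly x^2 - 61, irreducible since 61 is squarefree > 1). For the top step, suppose √127 ∈ Q(√61), say √127 = c + d√61 with c, d ∈ Q. Squaring: 127 = c^2 + 61d^2 + 2cd√61. Since √61 ∉ Q this forces 2cd = 0. If d = 0 then √127 = c ∈ Q, contradicting 127 squarefree > 1. If c = 0 then 127 = 61d^2, so 61·127 = (61d)^2 is a perfect square in Q — but 61·127 = 7747 is not a perfect square (since 61 and 127 are distinct squarefree integers). Contradiction. Hence √127 ∉ Q(√61), so x^2 - 127 stays irreducible over Q(√61) and [Q(√61, √127) : Q(√61)] = 2. By the tower law, [Q(√61, √127) : Q] = 2 · 2 = 4.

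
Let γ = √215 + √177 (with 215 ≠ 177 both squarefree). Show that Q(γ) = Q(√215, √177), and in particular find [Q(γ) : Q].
[Q(γ) : Q] = 4 (equivalently, Q(γ) = Q(√215, √177))

Obviously Q(γ) ⊆ Q(√215, √177), and [Q(√215, √177):Q] = 4 (since 215, 177 are distinct squarefree integers > 1 with 38055 not a perfect square). To show equality we compute the minimal polynomial of γ. From γ = √215 + √177: γ^2 = 215 + 2√(38055) + 177 = 392 + 2√(38055), so γ^2 - 392 = 2√(38055); squaring, (γ^2 - 392)^2 = 4·38055, i.e. γ^4 - 784γ^2 + 153664 - 152220 = 0, i.e. γ^4 - 784γ^2 + 1444 = 0. So γ is a root of x^4 - 784x^2 + 1444. This polynomial is irreducible over Q: it has no rational root (each ±√215 ± √177 is irrational), and any factorization into two quadratics over Q would force √(38055) ∈ Q (pairing opposite roots) or √215, √177 ∈ Q (other pairings), all impossible. Hence [Q(γ):Q] = 4 = [Q(√215, √177):Q], so Q(γ) = Q(√215, √177).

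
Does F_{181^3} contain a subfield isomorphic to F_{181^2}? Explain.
No: F_{181^2} is not a subfield of F_{181^3}

F_{p^m} embeds in F_{p^n} iff m | n. Here 2 ∤ 3 (since 3 = 1·2 + 1 with remainder 1 ≠ 0), so F_{181^2} is not a subfield of F_{181^3}. Equivalently: if it were, the tower law would give 2 = [F_{181^2}:F_181] dividing [F_{181^3}:F_181] = 3, contradiction.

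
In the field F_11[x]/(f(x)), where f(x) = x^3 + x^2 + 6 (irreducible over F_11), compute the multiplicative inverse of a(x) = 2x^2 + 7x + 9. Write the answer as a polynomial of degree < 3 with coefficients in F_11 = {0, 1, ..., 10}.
a(x)^(-1) ≡ 5x^2 + 8x + 3 (mod f(x))

Since f is irreducible over F_11, F_11[x]/(f) is a field and a(x) ≠ 0 has an inverse. Apply the extended Euclidean algorithm to f(x) and a(x) in F_11[x]: f(x) = (6x + 7)·a(x) + (7x + 9);  a(x) = (5x + 4)·(7x + 9) + (6). The last nonzero remainder is the constant 6 = gcd(f, a) in F_11. Back-substituting through the division chain expresses 6 = s(x)·a(x) + t(x)·f(x) with s(x) ≡ 8x^2 + 4x + 7 (mod f), so (8x^2 + 4x + 7)·a(x) ≡ 6 (mod f). Multiplying by 6^(-1) ≡ 2 in F_11 gives a(x)^(-1) ≡ 2·(8x^2 + 4x + 7) ≡ 5x^2 + 8x + 3 (mod f). Check: (2x^2 + 7x + 9)·(5x^2 + 8x + 3) = 10x^4 + 7x^3 + 8x^2 + 5x + 5 ≡ 1 (mod x^3 + x^2 + 6).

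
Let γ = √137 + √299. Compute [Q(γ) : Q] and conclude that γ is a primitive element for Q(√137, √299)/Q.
[Q(γ) : Q] = 4 (equivalently, Q(γ) = Q(√137, √299))

Obviously Q(γ) ⊆ Q(√137, √299), and [Q(√137, √299):Q] = 4 (since 137, 299 are distinct squarefree integers > 1 with 40963 not a perfect square). To show equality we compute the minimal polynomial of γ. From γ = √137 + √299: γ^2 = 137 + 2√(40963) + 299 = 436 + 2√(40963), so γ^2 - 436 = 2√(40963); squaring, (γ^2 - 436)^2 = 4·40963, i.e. γ^4 - 872γ^2 + 190096 - 163852 = 0, i.e. γ^4 - 872γ^2 + 26244 = 0. So γ is a root of x^4 - 872x^2 + 26244. This polynomial is irreducible over Q: it has no rational root (each ±√137 ± √299 is irrational), and any factorization into two quadratics over Q would force √(40963) ∈ Q (pairing opposite roots) or √137, √299 ∈ Q (other pairings), all impossible. Hence [Q(γ):Q] = 4 = [Q(√137, √299):Q], so Q(γ) = Q(√137, √299).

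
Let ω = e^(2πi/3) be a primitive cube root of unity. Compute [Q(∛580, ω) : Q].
[Q(∛580, ω) : Q] = 6

[Q(∛580):Q] = 3 (min poly x^3 - 580, irreducible since 580 is not a perfect cube). [Q(ω):Q] = 2 (min poly x^2 + x + 1). Since Q(∛580) ⊂ R and ω ∉ R, we have ω ∉ Q(∛580), so x^2 + x + 1 remains irreducible over Q(∛580) and [Q(∛580, ω) : Q(∛580)] = 2. By the tower law, [Q(∛580, ω) : Q] = 3 · 2 = 6. (In fact Q(∛580, ω) is the splitting field of x^3 - 580 over Q.)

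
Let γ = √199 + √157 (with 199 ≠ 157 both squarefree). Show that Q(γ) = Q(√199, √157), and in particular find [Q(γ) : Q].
[Q(γ) : Q] = 4 (equivalently, Q(γ) = Q(√199, √157))

Obviously Q(γ) ⊆ Q(√199, √157), and [Q(√199, √157):Q] = 4 (since 199, 157 are distinct squarefree integers > 1 with 31243 not a perfect square). To show equality we compute the minimal polynomial of γ. From γ = √199 + √157: γ^2 = 199 + 2√(31243) + 157 = 356 + 2√(31243), so γ^2 - 356 = 2√(31243); squaring, (γ^2 - 356)^2 = 4·31243, i.e. γ^4 - 712γ^2 + 126736 - 124972 = 0, i.e. γ^4 - 712γ^2 + 1764 = 0. So γ is a root of x^4 - 712x^2 + 1764. This polynomial is irreducible over Q: it has no rational root (each ±√199 ± √157 is irrational), and any factorization into two quadratics over Q would force √(31243) ∈ Q (pairing opposite roots) or √199, √157 ∈ Q (other pairings), all impossible. Hence [Q(γ):Q] = 4 = [Q(√199, √157):Q], so Q(γ) = Q(√199, √157).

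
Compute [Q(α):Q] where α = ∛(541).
[Q(α):Q] = 3

The minimal polynomial of α is x^3 - 541, irreducible over Q since 541 is not a perfect cube (so x^3 - 541 has no rational root). Hence [Q(α):Q] = deg(m_α) = 3.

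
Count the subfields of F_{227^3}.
F_{227^3} has 2 subfields

The subfields of F_{p^n} are exactly the fields F_{p^d} for d | n (each is the fixed field of the unique index-d subgroup of Gal(F_{p^n}/F_p) ≅ Z/nZ). The divisors of n = 3 are {1, 3}, giving 2 subfields: F_{227^1}, F_{227^3}.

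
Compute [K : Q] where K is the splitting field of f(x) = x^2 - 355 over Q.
[K : Q] = 2

f(x) = x^2 - 355 factors as (x - √355)(x + √355). The splitting field is K = Q(√355). Since 355 is squarefree and > 1, it is not a perfect square, so x^2 - 355 is irreducible over Q and [Q(√355) : Q] = 2. Hence [K : Q] = 2.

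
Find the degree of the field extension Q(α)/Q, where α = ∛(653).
[Q(α):Q] = 3

The minimal polynomial of α is x^3 - 653, irreducible over Q since 653 is not a perfect cube (so x^3 - 653 has no rational root). Hence [Q(α):Q] = deg(m_α) = 3.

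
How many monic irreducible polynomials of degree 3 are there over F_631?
There are 83746320 monic irreducible polynomials of degree 3 over F_631

Each element of F_{631^3} that lies in no proper subfield is a root of exactly one monic irreducible of degree 3 over F_631, and each such polynomial has 3 distinct roots in F_{631^3}. By Möbius inversion the count is N_631(3) = (1/3) Σ_{d|3} μ(3/d) · 631^d = (1/3)(μ(3)·631^1 + μ(1)·631^3) = 251238960/3 = 83746320.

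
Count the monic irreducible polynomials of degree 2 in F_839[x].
There are 351541 monic irreducible polynomials of degree 2 over F_839

Each element of F_{839^2} that lies in no proper subfield is a root of exactly one monic irreducible of degree 2 over F_839, and each such polynomial has 2 distinct roots in F_{839^2}. By Möbius inversion the count is N_839(2) = (1/2) Σ_{d|2} μ(2/d) · 839^d = (1/2)(μ(2)·839^1 + μ(1)·839^2) = 703082/2 = 351541.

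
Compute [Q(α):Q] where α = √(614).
[Q(α):Q] = 2

[Q(α):Q] equals the degree of the minimal polynomial of α. Here α^2 = 614 and x^2 - 614 is irreducible (d = 614 is squarefree, ≠ 1, hence not a square), so deg(m_α) = 2. Thus [Q(α):Q] = 2.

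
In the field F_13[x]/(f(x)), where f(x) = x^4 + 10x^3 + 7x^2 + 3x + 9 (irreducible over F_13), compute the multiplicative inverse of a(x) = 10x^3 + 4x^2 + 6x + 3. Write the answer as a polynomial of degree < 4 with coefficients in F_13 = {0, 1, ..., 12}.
a(x)^(-1) ≡ 6x^3 + 2x^2 + 7x + 2 (mod f(x))

Since f is irreducible over F_13, F_13[x]/(f) is a field and a(x) ≠ 0 has an inverse. Apply the extended Euclidean algorithm to f(x) and a(x) in F_13[x]: f(x) = (4x + 2)·a(x) + (x^2 + 5x + 3);  a(x) = (10x + 6)·(x^2 + 5x + 3) + (11x + 11);  (x^2 + 5x + 3) = (6x + 11)·(11x + 11) + (12). The last nonzero remainder is the constant 12 = gcd(f, a) in F_13. Back-substituting through the division chain expresses 12 = s(x)·a(x) + t(x)·f(x) with s(x) ≡ 7x^3 + 11x^2 + 6x + 11 (mod f), so (7x^3 + 11x^2 + 6x + 11)·a(x) ≡ 12 (mod f). Multiplying by 12^(-1) ≡ 12 in F_13 gives a(x)^(-1) ≡ 12·(7x^3 + 11x^2 + 6x + 11) ≡ 6x^3 + 2x^2 + 7x + 2 (mod f). Check: (10x^3 + 4x^2 + 6x + 3)·(6x^3 + 2x^2 + 7x + 2) = 8x^6 + 5x^5 + 10x^4 + 4x^2 + 7x + 6 ≡ 1 (mod x^4 + 10x^3 + 7x^2 + 3x + 9).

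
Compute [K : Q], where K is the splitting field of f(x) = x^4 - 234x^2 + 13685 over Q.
[K : Q] = 4

Solving the quadratic in x^2: x^2 = (234 ± √(234^2 - 4·13685))/2 = (234 ± √16)/2 = (234 ± 4)/2, giving x^2 = 115 or x^2 = 119. So f(x) = (x^2 - 115)(x^2 - 119) and the roots of f are ±√115, ±√119. Hence the splitting field is K = Q(√115, √119). Since 115 and 119 are distinct squarefree integers > 1, their product 13685 is not a perfect square, so √119 ∉ Q(√115). By the tower law [K:Q] = [Q(√115,√119):Q(√115)] · [Q(√115):Q] = 2 · 2 = 4.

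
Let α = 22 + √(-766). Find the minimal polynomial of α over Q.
m_α(x) = x^2 - 44x + 1250

From α - 22 = √(-766), squaring gives (α - 22)^2 = -766, i.e. α^2 - 44α + 484 = -766, so α^2 - 44α + 1250 = 0. The discriminant of x^2 - 44x + 1250 is (-44)^2 - 4·(1250) = 1936 - 5000 = -3064, and 4·(-766) is not a perfect square in Q since -766 is squarefree and ≠ 1. Hence x^2 - 44x + 1250 is irreducible over Q and is the minimal polynomial of α.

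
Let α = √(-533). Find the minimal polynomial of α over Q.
m_α(x) = x^2 + 533

α satisfies α^2 + 533 = 0, so x^2 + 533 annihilates α. Since d = -533 is squarefree and ≠ 1, it is not a perfect square in Q, so x^2 + 533 has no rational root and is therefore irreducible over Q (a degree-2 polynomial over a field is irreducible iff it has no root). Hence m_α(x) = x^2 + 533.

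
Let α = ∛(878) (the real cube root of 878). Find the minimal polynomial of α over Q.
m_α(x) = x^3 - 878

α satisfies α^3 = 878, so x^3 - 878 annihilates α. By the rational root test, a rational root p/q (in lowest terms) of x^3 - 878 would satisfy p^3 = 878 q^3, forcing q = 1 and p^3 = 878; but 878 is not a perfect cube, contradiction. A monic cubic over Q with no rational root is irreducible (any nontrivial factorization would include a linear factor). Hence x^3 - 878 is the minimal polynomial of α, and in particular [Q(α):Q] = 3.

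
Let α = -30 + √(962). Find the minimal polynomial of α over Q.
m_α(x) = x^2 + 60x - 62

From α + 30 = √(962), squaring gives (α + 30)^2 = 962, i.e. α^2 + 60α + 900 = 962, so α^2 + 60α - 62 = 0. The discriminant of x^2 + 60x - 62 is (60)^2 - 4·(-62) = 3600 + 248 = 3848, and 4·(962) is not a perfect square in Q since 962 is squarefree and ≠ 1. Hence x^2 + 60x - 62 is irreducible over Q and is the minimal polynomial of α.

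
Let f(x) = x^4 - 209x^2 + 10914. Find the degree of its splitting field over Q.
[K : Q] = 4

Solving the quadratic in x^2: x^2 = (209 ± √(209^2 - 4·10914))/2 = (209 ± √25)/2 = (209 ± 5)/2, giving x^2 = 102 or x^2 = 107. So f(x) = (x^2 - 102)(x^2 - 107) and the roots of f are ±√102, ±√107. Hence the splitting field is K = Q(√102, √107). Since 102 and 107 are distinct squarefree integers > 1, their product 10914 is not a perfect square, so √107 ∉ Q(√102). By the tower law [K:Q] = [Q(√102,√107):Q(√102)] · [Q(√102):Q] = 2 · 2 = 4.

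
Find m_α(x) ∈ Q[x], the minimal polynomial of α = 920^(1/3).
m_α(x) = x^3 - 920

α satisfies α^3 = 920, so x^3 - 920 annihilates α. By the rational root test, a rational root p/q (in lowest terms) of x^3 - 920 would satisfy p^3 = 920 q^3, forcing q = 1 and p^3 = 920; but 920 is not a perfect cube, contradiction. A monic cubic over Q with no rational root is irreducible (any nontrivial factorization would include a linear factor). Hence x^3 - 920 is the minimal polynomial of α, and in particular [Q(α):Q] = 3.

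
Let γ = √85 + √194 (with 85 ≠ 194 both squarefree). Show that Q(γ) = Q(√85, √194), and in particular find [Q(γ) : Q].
[Q(γ) : Q] = 4 (equivalently, Q(γ) = Q(√85, √194))

Obviously Q(γ) ⊆ Q(√85, √194), and [Q(√85, √194):Q] = 4 (since 85, 194 are distinct squarefree integers > 1 with 16490 not a perfect square). To show equality we compute the minimal polynomial of γ. From γ = √85 + √194: γ^2 = 85 + 2√(16490) + 194 = 279 + 2√(16490), so γ^2 - 279 = 2√(16490); squaring, (γ^2 - 279)^2 = 4·16490, i.e. γ^4 - 558γ^2 + 77841 - 65960 = 0, i.e. γ^4 - 558γ^2 + 11881 = 0. So γ is a root of x^4 - 558x^2 + 11881. This polynomial is irreducible over Q: it has no rational root (each ±√85 ± √194 is irrational), and any factorization into two quadratics over Q would force √(16490) ∈ Q (pairing opposite roots) or √85, √194 ∈ Q (other pairings), all impossible. Hence [Q(γ):Q] = 4 = [Q(√85, √194):Q], so Q(γ) = Q(√85, √194).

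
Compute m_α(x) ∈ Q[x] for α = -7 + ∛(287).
m_α(x) = x^3 + 21x^2 + 147x + 56

Set β = α + 7 = ∛(287), so β^3 = 287. Then (α + 7)^3 - 287 = 0, i.e. α is a root of g(x) = (x + 7)^3 - 287 = x^3 + 21x^2 + 147x + 56. Since g(x) = h(x + 7) where h(x) = x^3 - 287, and h is irreducible over Q (because 287 is not a perfect cube, so h has no rational root, and a monic cubic with no rational root is irreducible), g is also irreducible (irreducibility is preserved under the substitution x → x + 7). Hence m_α(x) = x^3 + 21x^2 + 147x + 56.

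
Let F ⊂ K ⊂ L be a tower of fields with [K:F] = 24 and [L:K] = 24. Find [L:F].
[L:F] = 576

The tower law says that for any tower of field extensions F ⊂ K ⊂ L with finite degrees, [L:F] = [L:K] · [K:F]. Here this gives [L:F] = 24 · 24 = 576.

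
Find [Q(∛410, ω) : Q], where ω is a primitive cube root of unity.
[Q(∛410, ω) : Q] = 6

[Q(∛410):Q] = 3 (min poly x^3 - 410, irreducible since 410 is not a perfect cube). [Q(ω):Q] = 2 (min poly x^2 + x + 1). Since Q(∛410) ⊂ R and ω ∉ R, we have ω ∉ Q(∛410), so x^2 + x + 1 remains irreducible over Q(∛410) and [Q(∛410, ω) : Q(∛410)] = 2. By the tower law, [Q(∛410, ω) : Q] = 3 · 2 = 6. (In fact Q(∛410, ω) is the splitting field of x^3 - 410 over Q.)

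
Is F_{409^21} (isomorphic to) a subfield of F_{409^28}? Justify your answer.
No: F_{409^21} is not a subfield of F_{409^28}

F_{p^m} embeds in F_{p^n} iff m | n. Here 21 ∤ 28 (since 28 = 1·21 + 7 with remainder 7 ≠ 0), so F_{409^21} is not a subfield of F_{409^28}. Equivalently: if it were, the tower law would give 21 = [F_{409^21}:F_409] dividing [F_{409^28}:F_409] = 28, contradiction.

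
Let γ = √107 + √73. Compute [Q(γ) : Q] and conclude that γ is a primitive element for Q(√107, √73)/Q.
[Q(γ) : Q] = 4 (equivalently, Q(γ) = Q(√107, √73))

Obviously Q(γ) ⊆ Q(√107, √73), and [Q(√107, √73):Q] = 4 (since 107, 73 are distinct squarefree integers > 1 with 7811 not a perfect square). To show equality we compute the minimal polynomial of γ. From γ = √107 + √73: γ^2 = 107 + 2√(7811) + 73 = 180 + 2√(7811), so γ^2 - 180 = 2√(7811); squaring, (γ^2 - 180)^2 = 4·7811, i.e. γ^4 - 360γ^2 + 32400 - 31244 = 0, i.e. γ^4 - 360γ^2 + 1156 = 0. So γ is a root of x^4 - 360x^2 + 1156. This polynomial is irreducible over Q: it has no rational root (each ±√107 ± √73 is irrational), and any factorization into two quadratics over Q would force √(7811) ∈ Q (pairing opposite roots) or √107, √73 ∈ Q (other pairings), all impossible. Hence [Q(γ):Q] = 4 = [Q(√107, √73):Q], so Q(γ) = Q(√107, √73).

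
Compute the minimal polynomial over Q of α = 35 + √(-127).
m_α(x) = x^2 - 70x + 1352

From α - 35 = √(-127), squaring gives (α - 35)^2 = -127, i.e. α^2 - 70α + 1225 = -127, so α^2 - 70α + 1352 = 0. The discriminant of x^2 - 70x + 1352 is (-70)^2 - 4·(1352) = 4900 - 5408 = -508, and 4·(-127) is not a perfect square in Q since -127 is squarefree and ≠ 1. Hence x^2 - 70x + 1352 is irreducible over Q and is the minimal polynomial of α.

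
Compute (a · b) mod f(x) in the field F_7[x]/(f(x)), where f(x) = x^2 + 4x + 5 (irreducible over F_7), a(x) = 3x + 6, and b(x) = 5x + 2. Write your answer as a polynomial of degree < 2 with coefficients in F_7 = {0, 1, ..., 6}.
a · b ≡ 4x (mod f(x))

Multiply in F_7[x]: a(x)·b(x) = (3x + 6)·(5x + 2) = x^2 + x + 5. This has degree ≥ 2, so divide by f(x) over F_7: x^2 + x + 5 = (1)·(x^2 + 4x + 5) + (4x). Hence a·b ≡ 4x (mod f). (F_7[x]/(f) is a field with 7^2 = 49 elements since f is irreducible of degree 2.)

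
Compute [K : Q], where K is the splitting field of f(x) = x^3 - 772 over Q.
[K : Q] = 6

The roots of x^3 - 772 are ∛772, ω∛772, ω^2∛772 where ω = e^(2πi/3) is a primitive cube root of unity, so K = Q(∛772, ω). Now [Q(∛772):Q] = 3 (since 772 is not a perfect cube, x^3 - 772 is irreducible) and [Q(ω):Q] = 2. Both 2 and 3 divide [K:Q], and [K:Q] ≤ 3·2 = 6, so [K:Q] = 6. (Equivalently: Q(∛772) ⊂ R but ω ∉ R, so [K : Q(∛772)] = 2.)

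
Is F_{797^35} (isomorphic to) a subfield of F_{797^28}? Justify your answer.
No: F_{797^35} is not a subfield of F_{797^28}

F_{p^m} embeds in F_{p^n} iff m | n. Here 35 ∤ 28 (since 28 = 0·35 + 28 with remainder 28 ≠ 0), so F_{797^35} is not a subfield of F_{797^28}. Equivalently: if it were, the tower law would give 35 = [F_{797^35}:F_797] dividing [F_{797^28}:F_797] = 28, contradiction.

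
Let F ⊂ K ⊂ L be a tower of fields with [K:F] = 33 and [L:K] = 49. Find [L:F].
[L:F] = 1617

The tower law says that for any tower of field extensions F ⊂ K ⊂ L with finite degrees, [L:F] = [L:K] · [K:F]. Here this gives [L:F] = 49 · 33 = 1617.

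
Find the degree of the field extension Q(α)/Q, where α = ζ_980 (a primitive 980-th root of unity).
[Q(α):Q] = 336

The minimal polynomial of ζ_980 over Q is the 980-th cyclotomic polynomial Φ_980(x), which is irreducible over Q and has degree φ(980) = 336. Hence [Q(α):Q] = φ(980) = 336.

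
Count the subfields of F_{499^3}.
F_{499^3} has 2 subfields

The subfields of F_{p^n} are exactly the fields F_{p^d} for d | n (each is the fixed field of the unique index-d subgroup of Gal(F_{p^n}/F_p) ≅ Z/nZ). The divisors of n = 3 are {1, 3}, giving 2 subfields: F_{499^1}, F_{499^3}.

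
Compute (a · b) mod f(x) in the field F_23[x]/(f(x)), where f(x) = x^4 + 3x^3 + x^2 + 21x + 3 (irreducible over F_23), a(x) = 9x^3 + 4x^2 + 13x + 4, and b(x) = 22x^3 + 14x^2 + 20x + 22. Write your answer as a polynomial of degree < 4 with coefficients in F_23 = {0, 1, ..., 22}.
a · b ≡ 14x^3 + x^2 + 18x + 20 (mod f(x))

Multiply in F_23[x]: a(x)·b(x) = (9x^3 + 4x^2 + 13x + 4)·(22x^3 + 14x^2 + 20x + 22) = 14x^6 + 7x^5 + 16x^4 + 19x^3 + 13x^2 + 21x + 19. This has degree ≥ 4, so divide by f(x) over F_23: 14x^6 + 7x^5 + 16x^4 + 19x^3 + 13x^2 + 21x + 19 = (14x^2 + 11x + 15)·(x^4 + 3x^3 + x^2 + 21x + 3) + (14x^3 + x^2 + 18x + 20). Hence a·b ≡ 14x^3 + x^2 + 18x + 20 (mod f). (F_23[x]/(f) is a field with 23^4 = 279841 elements since f is irreducible of degree 4.)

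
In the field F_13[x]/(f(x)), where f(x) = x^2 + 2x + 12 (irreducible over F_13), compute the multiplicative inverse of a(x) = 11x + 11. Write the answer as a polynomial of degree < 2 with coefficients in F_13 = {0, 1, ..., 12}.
a(x)^(-1) ≡ 3x + 3 (mod f(x))

Since f is irreducible over F_13, F_13[x]/(f) is a field and a(x) ≠ 0 has an inverse. Apply the extended Euclidean algorithm to f(x) and a(x) in F_13[x]: f(x) = (6x + 6)·a(x) + (11). The last nonzero remainder is the constant 11 = gcd(f, a) in F_13. Back-substituting through the division chain expresses 11 = s(x)·a(x) + t(x)·f(x) with s(x) ≡ 7x + 7 (mod f), so (7x + 7)·a(x) ≡ 11 (mod f). Multiplying by 11^(-1) ≡ 6 in F_13 gives a(x)^(-1) ≡ 6·(7x + 7) ≡ 3x + 3 (mod f). Check: (11x + 11)·(3x + 3) = 7x^2 + x + 7 ≡ 1 (mod x^2 + 2x + 12).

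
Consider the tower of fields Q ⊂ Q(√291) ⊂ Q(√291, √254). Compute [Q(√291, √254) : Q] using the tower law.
[Q(√291, √254) : Q] = 4

[Q(√291):Q] = 2 (min poly x^2 - 291, irreducible since 291 is squarefree > 1). For the top step, suppose √254 ∈ Q(√291), say √254 = c + d√291 with c, d ∈ Q. Squaring: 254 = c^2 + 291d^2 + 2cd√291. Since √291 ∉ Q this forces 2cd = 0. If d = 0 then √254 = c ∈ Q, contradicting 254 squarefree > 1. If c = 0 then 254 = 291d^2, so 291·254 = (291d)^2 is a perfect square in Q — but 291·254 = 73914 is not a perfect square (since 291 and 254 are distinct squarefree integers). Contradiction. Hence √254 ∉ Q(√291), so x^2 - 254 stays irreducible over Q(√291) and [Q(√291, √254) : Q(√291)] = 2. By the tower law, [Q(√291, √254) : Q] = 2 · 2 = 4.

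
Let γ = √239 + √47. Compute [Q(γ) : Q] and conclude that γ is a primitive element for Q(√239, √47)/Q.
[Q(γ) : Q] = 4 (equivalently, Q(γ) = Q(√239, √47))

Obviously Q(γ) ⊆ Q(√239, √47), and [Q(√239, √47):Q] = 4 (since 239, 47 are distinct squarefree integers > 1 with 11233 not a perfect square). To show equality we compute the minimal polynomial of γ. From γ = √239 + √47: γ^2 = 239 + 2√(11233) + 47 = 286 + 2√(11233), so γ^2 - 286 = 2√(11233); squaring, (γ^2 - 286)^2 = 4·11233, i.e. γ^4 - 572γ^2 + 81796 - 44932 = 0, i.e. γ^4 - 572γ^2 + 36864 = 0. So γ is a root of x^4 - 572x^2 + 36864. This polynomial is irreducible over Q: it has no rational root (each ±√239 ± √47 is irrational), and any factorization into two quadratics over Q would force √(11233) ∈ Q (pairing opposite roots) or √239, √47 ∈ Q (other pairings), all impossible. Hence [Q(γ):Q] = 4 = [Q(√239, √47):Q], so Q(γ) = Q(√239, √47).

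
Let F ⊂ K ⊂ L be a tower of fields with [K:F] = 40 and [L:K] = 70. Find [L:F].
[L:F] = 2800

The tower law says that for any tower of field extensions F ⊂ K ⊂ L with finite degrees, [L:F] = [L:K] · [K:F]. Here this gives [L:F] = 70 · 40 = 2800.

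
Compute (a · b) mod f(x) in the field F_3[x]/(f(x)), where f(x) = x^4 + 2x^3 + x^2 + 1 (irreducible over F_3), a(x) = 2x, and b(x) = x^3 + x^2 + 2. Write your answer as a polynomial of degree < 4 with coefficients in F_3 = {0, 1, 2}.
a · b ≡ x^3 + x^2 + x + 1 (mod f(x))

Multiply in F_3[x]: a(x)·b(x) = (2x)·(x^3 + x^2 + 2) = 2x^4 + 2x^3 + x. This has degree ≥ 4, so divide by f(x) over F_3: 2x^4 + 2x^3 + x = (2)·(x^4 + 2x^3 + x^2 + 1) + (x^3 + x^2 + x + 1). Hence a·b ≡ x^3 + x^2 + x + 1 (mod f). (F_3[x]/(f) is a field with 3^4 = 81 elements since f is irreducible of degree 4.)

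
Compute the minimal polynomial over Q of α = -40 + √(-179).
m_α(x) = x^2 + 80x + 1779

From α + 40 = √(-179), squaring gives (α + 40)^2 = -179, i.e. α^2 + 80α + 1600 = -179, so α^2 + 80α + 1779 = 0. The discriminant of x^2 + 80x + 1779 is (80)^2 - 4·(1779) = 6400 - 7116 = -716, and 4·(-179) is not a perfect square in Q since -179 is squarefree and ≠ 1. Hence x^2 + 80x + 1779 is irreducible over Q and is the minimal polynomial of α.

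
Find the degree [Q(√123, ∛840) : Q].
[Q(√123, ∛840) : Q] = 6

Let L = Q(√123, ∛840). Since Q(√123) ⊂ L and [Q(√123):Q] = 2, the tower law gives 2 | [L:Q]. Likewise Q(∛840) ⊂ L with [Q(∛840):Q] = 3 (because 840 is not a perfect cube), so 3 | [L:Q]. As gcd(2,3) = 1, [L:Q] is divisible by 6. Conversely L is generated over Q by √123 and ∛840, so [L:Q] ≤ 2·3 = 6. Therefore [Q(√123, ∛840) : Q] = 6.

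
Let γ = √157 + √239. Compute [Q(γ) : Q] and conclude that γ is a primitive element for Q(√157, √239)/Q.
[Q(γ) : Q] = 4 (equivalently, Q(γ) = Q(√157, √239))

Obviously Q(γ) ⊆ Q(√157, √239), and [Q(√157, √239):Q] = 4 (since 157, 239 are distinct squarefree integers > 1 with 37523 not a perfect square). To show equality we compute the minimal polynomial of γ. From γ = √157 + √239: γ^2 = 157 + 2√(37523) + 239 = 396 + 2√(37523), so γ^2 - 396 = 2√(37523); squaring, (γ^2 - 396)^2 = 4·37523, i.e. γ^4 - 792γ^2 + 156816 - 150092 = 0, i.e. γ^4 - 792γ^2 + 6724 = 0. So γ is a root of x^4 - 792x^2 + 6724. This polynomial is irreducible over Q: it has no rational root (each ±√157 ± √239 is irrational), and any factorization into two quadratics over Q would force √(37523) ∈ Q (pairing opposite roots) or √157, √239 ∈ Q (other pairings), all impossible. Hence [Q(γ):Q] = 4 = [Q(√157, √239):Q], so Q(γ) = Q(√157, √239).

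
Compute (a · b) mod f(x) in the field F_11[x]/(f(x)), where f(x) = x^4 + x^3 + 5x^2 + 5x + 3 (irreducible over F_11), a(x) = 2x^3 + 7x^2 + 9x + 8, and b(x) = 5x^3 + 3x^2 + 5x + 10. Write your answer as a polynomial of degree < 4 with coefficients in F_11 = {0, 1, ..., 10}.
a · b ≡ 10x^3 + x^2 + 7x + 7 (mod f(x))

Multiply in F_11[x]: a(x)·b(x) = (2x^3 + 7x^2 + 9x + 8)·(5x^3 + 3x^2 + 5x + 10) = 10x^6 + 8x^5 + 10x^4 + x^3 + 7x^2 + 9x + 3. This has degree ≥ 4, so divide by f(x) over F_11: 10x^6 + 8x^5 + 10x^4 + x^3 + 7x^2 + 9x + 3 = (10x^2 + 9x + 6)·(x^4 + x^3 + 5x^2 + 5x + 3) + (10x^3 + x^2 + 7x + 7). Hence a·b ≡ 10x^3 + x^2 + 7x + 7 (mod f). (F_11[x]/(f) is a field with 11^4 = 14641 elements since f is irreducible of degree 4.)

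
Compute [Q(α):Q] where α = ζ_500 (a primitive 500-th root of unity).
[Q(α):Q] = 200

The minimal polynomial of ζ_500 over Q is the 500-th cyclotomic polynomial Φ_500(x), which is irreducible over Q and has degree φ(500) = 200. Hence [Q(α):Q] = φ(500) = 200.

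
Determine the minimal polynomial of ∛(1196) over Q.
m_α(x) = x^3 - 1196

α satisfies α^3 = 1196, so x^3 - 1196 annihilates α. By the rational root test, a rational root p/q (in lowest terms) of x^3 - 1196 would satisfy p^3 = 1196 q^3, forcing q = 1 and p^3 = 1196; but 1196 is not a perfect cube, contradiction. A monic cubic over Q with no rational root is irreducible (any nontrivial factorization would include a linear factor). Hence x^3 - 1196 is the minimal polynomial of α, and in particular [Q(α):Q] = 3.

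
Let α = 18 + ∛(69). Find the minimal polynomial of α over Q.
m_α(x) = x^3 - 54x^2 + 972x - 5901

Set β = α - 18 = ∛(69), so β^3 = 69. Then (α - 18)^3 - 69 = 0, i.e. α is a root of g(x) = (x - 18)^3 - 69 = x^3 - 54x^2 + 972x - 5901. Since g(x) = h(x - 18) where h(x) = x^3 - 69, and h is irreducible over Q (because 69 is not a perfect cube, so h has no rational root, and a monic cubic with no rational root is irreducible), g is also irreducible (irreducibility is preserved under the substitution x → x - 18). Hence m_α(x) = x^3 - 54x^2 + 972x - 5901.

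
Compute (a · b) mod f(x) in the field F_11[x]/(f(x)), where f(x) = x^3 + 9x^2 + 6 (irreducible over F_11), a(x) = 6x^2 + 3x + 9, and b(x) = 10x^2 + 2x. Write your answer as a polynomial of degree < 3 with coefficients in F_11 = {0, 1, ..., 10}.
a · b ≡ 2x^2 + 10x + 7 (mod f(x))

Multiply in F_11[x]: a(x)·b(x) = (6x^2 + 3x + 9)·(10x^2 + 2x) = 5x^4 + 9x^3 + 8x^2 + 7x. This has degree ≥ 3, so divide by f(x) over F_11: 5x^4 + 9x^3 + 8x^2 + 7x = (5x + 8)·(x^3 + 9x^2 + 6) + (2x^2 + 10x + 7). Hence a·b ≡ 2x^2 + 10x + 7 (mod f). (F_11[x]/(f) is a field with 11^3 = 1331 elements since f is irreducible of degree 3.)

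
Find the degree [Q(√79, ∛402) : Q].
[Q(√79, ∛402) : Q] = 6

Let L = Q(√79, ∛402). Since Q(√79) ⊂ L and [Q(√79):Q] = 2, the tower law gives 2 | [L:Q]. Likewise Q(∛402) ⊂ L with [Q(∛402):Q] = 3 (because 402 is not a perfect cube), so 3 | [L:Q]. As gcd(2,3) = 1, [L:Q] is divisible by 6. Conversely L is generated over Q by √79 and ∛402, so [L:Q] ≤ 2·3 = 6. Therefore [Q(√79, ∛402) : Q] = 6.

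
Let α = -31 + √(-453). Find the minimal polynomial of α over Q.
m_α(x) = x^2 + 62x + 1414

From α + 31 = √(-453), squaring gives (α + 31)^2 = -453, i.e. α^2 + 62α + 961 = -453, so α^2 + 62α + 1414 = 0. The discriminant of x^2 + 62x + 1414 is (62)^2 - 4·(1414) = 3844 - 5656 = -1812, and 4·(-453) is not a perfect square in Q since -453 is squarefree and ≠ 1. Hence x^2 + 62x + 1414 is irreducible over Q and is the minimal polynomial of α.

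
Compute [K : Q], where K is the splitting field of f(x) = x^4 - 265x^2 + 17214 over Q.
[K : Q] = 4

Solving the quadratic in x^2: x^2 = (265 ± √(265^2 - 4·17214))/2 = (265 ± √1369)/2 = (265 ± 37)/2, giving x^2 = 151 or x^2 = 114. So f(x) = (x^2 - 151)(x^2 - 114) and the roots of f are ±√151, ±√114. Hence the splitting field is K = Q(√151, √114). Since 151 and 114 are distinct squarefree integers > 1, their product 17214 is not a perfect square, so √114 ∉ Q(√151). By the tower law [K:Q] = [Q(√151,√114):Q(√151)] · [Q(√151):Q] = 2 · 2 = 4.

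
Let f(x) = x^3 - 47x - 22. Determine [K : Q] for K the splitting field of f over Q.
[K : Q] = 6

By the rational root test, any rational root of the monic integer polynomial f(x) = x^3 - 47x - 22 must be an integer dividing the constant term -22, i.e. one of ±{1, 2, 11, 22}. Evaluating: f(1) = -68, f(-1) = 24, f(2) = -108, f(-2) = 64, f(11) = 792, f(-11) = -836, f(22) = 9592, f(-22) = -9636; none is 0, so f has no rational root and is therefore irreducible over Q (a cubic with no linear factor over a field is irreducible). For an irreducible cubic, the Galois group is A_3 or S_3 according as the discriminant disc(f) = -4a^3 - 27b^2 = -4·(-47)^3 - 27·(-22)^2 = 402224 is or is not a square in Q. Here disc(f) = 402224 is not a perfect square in Q, so the Galois group of f over Q is not contained in A_3 and must be all of S_3. The splitting field has degree |S_3| = 6 over Q, so [K : Q] = 6.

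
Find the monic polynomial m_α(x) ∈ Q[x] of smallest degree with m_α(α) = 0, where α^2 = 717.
m_α(x) = x^2 - 717

α satisfies α^2 - 717 = 0, so x^2 - 717 annihilates α. Since d = 717 is squarefree and ≠ 1, it is not a perfect square in Q, so x^2 - 717 has no rational root and is therefore irreducible over Q (a degree-2 polynomial over a field is irreducible iff it has no root). Hence m_α(x) = x^2 - 717.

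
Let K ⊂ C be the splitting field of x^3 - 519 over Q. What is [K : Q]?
[K : Q] = 6

The roots of x^3 - 519 are ∛519, ω∛519, ω^2∛519 where ω = e^(2πi/3) is a primitive cube root of unity, so K = Q(∛519, ω). Now [Q(∛519):Q] = 3 (since 519 is not a perfect cube, x^3 - 519 is irreducible) and [Q(ω):Q] = 2. Both 2 and 3 divide [K:Q], and [K:Q] ≤ 3·2 = 6, so [K:Q] = 6. (Equivalently: Q(∛519) ⊂ R but ω ∉ R, so [K : Q(∛519)] = 2.)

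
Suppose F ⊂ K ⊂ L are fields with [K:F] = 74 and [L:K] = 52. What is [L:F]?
[L:F] = 3848

The tower law says that for any tower of field extensions F ⊂ K ⊂ L with finite degrees, [L:F] = [L:K] · [K:F]. Here this gives [L:F] = 52 · 74 = 3848.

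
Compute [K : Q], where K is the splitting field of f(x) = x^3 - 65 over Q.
[K : Q] = 6

The roots of x^3 - 65 are ∛65, ω∛65, ω^2∛65 where ω = e^(2πi/3) is a primitive cube root of unity, so K = Q(∛65, ω). Now [Q(∛65):Q] = 3 (since 65 is not a perfect cube, x^3 - 65 is irreducible) and [Q(ω):Q] = 2. Both 2 and 3 divide [K:Q], and [K:Q] ≤ 3·2 = 6, so [K:Q] = 6. (Equivalently: Q(∛65) ⊂ R but ω ∉ R, so [K : Q(∛65)] = 2.)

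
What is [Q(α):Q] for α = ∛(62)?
[Q(α):Q] = 3

The minimal polynomial of α is x^3 - 62, irreducible over Q since 62 is not a perfect cube (so x^3 - 62 has no rational root). Hence [Q(α):Q] = deg(m_α) = 3.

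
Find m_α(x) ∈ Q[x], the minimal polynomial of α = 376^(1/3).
m_α(x) = x^3 - 376

α satisfies α^3 = 376, so x^3 - 376 annihilates α. By the rational root test, a rational root p/q (in lowest terms) of x^3 - 376 would satisfy p^3 = 376 q^3, forcing q = 1 and p^3 = 376; but 376 is not a perfect cube, contradiction. A monic cubic over Q with no rational root is irreducible (any nontrivial factorization would include a linear factor). Hence x^3 - 376 is the minimal polynomial of α, and in particular [Q(α):Q] = 3.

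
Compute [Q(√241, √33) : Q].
[Q(√241, √33) : Q] = 4

[Q(√241):Q] = 2 (min poly x^2 - 241, irreducible since 241 is squarefree > 1). For the top step, suppose √33 ∈ Q(√241), say √33 = c + d√241 with c, d ∈ Q. Squaring: 33 = c^2 + 241d^2 + 2cd√241. Since √241 ∉ Q this forces 2cd = 0. If d = 0 then √33 = c ∈ Q, contradicting 33 squarefree > 1. If c = 0 then 33 = 241d^2, so 241·33 = (241d)^2 is a perfect square in Q — but 241·33 = 7953 is not a perfect square (since 241 and 33 are distinct squarefree integers). Contradiction. Hence √33 ∉ Q(√241), so x^2 - 33 stays irreducible over Q(√241) and [Q(√241, √33) : Q(√241)] = 2. By the tower law, [Q(√241, √33) : Q] = 2 · 2 = 4.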